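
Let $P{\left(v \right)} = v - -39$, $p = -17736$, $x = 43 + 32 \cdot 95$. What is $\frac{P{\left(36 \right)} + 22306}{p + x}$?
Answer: $- \frac{22381}{14653} \approx -1.5274$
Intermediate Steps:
$x = 3083$ ($x = 43 + 3040 = 3083$)
$P{\left(v \right)} = 39 + v$ ($P{\left(v \right)} = v + 39 = 39 + v$)
$\frac{P{\left(36 \right)} + 22306}{p + x} = \frac{\left(39 + 36\right) + 22306}{-17736 + 3083} = \frac{75 + 22306}{-14653} = 22381 \left(- \frac{1}{14653}\right) = - \frac{22381}{14653}$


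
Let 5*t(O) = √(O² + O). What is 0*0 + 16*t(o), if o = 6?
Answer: 16*√42/5 ≈ 20.738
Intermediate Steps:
t(O) = √(O + O²)/5 (t(O) = √(O² + O)/5 = √(O + O²)/5)
0*0 + 16*t(o) = 0*0 + 16*(√(6*(1 + 6))/5) = 0 + 16*(√(6*7)/5) = 0 + 16*(√42/5) = 0 + 16*√42/5 = 16*√42/5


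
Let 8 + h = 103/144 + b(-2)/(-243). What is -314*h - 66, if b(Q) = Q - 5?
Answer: 4300823/1944 ≈ 2212.4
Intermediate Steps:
b(Q) = -5 + Q
h = -28211/3888 (h = -8 + (103/144 + (-5 - 2)/(-243)) = -8 + (103*(1/144) - 7*(-1/243)) = -8 + (103/144 + 7/243) = -8 + 2893/3888 = -28211/3888 ≈ -7.2559)
-314*h - 66 = -314*(-28211/3888) - 66 = 4429127/1944 - 66 = 4300823/1944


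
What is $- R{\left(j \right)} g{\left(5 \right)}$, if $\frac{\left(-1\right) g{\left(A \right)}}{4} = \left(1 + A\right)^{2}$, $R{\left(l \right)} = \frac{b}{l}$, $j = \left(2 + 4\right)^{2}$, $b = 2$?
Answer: $8$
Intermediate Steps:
$j = 36$ ($j = 6^{2} = 36$)
$R{\left(l \right)} = \frac{2}{l}$
$g{\left(A \right)} = - 4 \left(1 + A\right)^{2}$
$- R{\left(j \right)} g{\left(5 \right)} = - \frac{2}{36} \left(- 4 \left(1 + 5\right)^{2}\right) = - 2 \cdot \frac{1}{36} \left(- 4 \cdot 6^{2}\right) = - \frac{\left(-4\right) 36}{18} = - \frac{-144}{18} = \left(-1\right) \left(-8\right) = 8$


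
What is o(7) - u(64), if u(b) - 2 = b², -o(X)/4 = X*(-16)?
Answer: -3650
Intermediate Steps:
o(X) = 64*X (o(X) = -4*X*(-16) = -(-64)*X = 64*X)
u(b) = 2 + b²
o(7) - u(64) = 64*7 - (2 + 64²) = 448 - (2 + 4096) = 448 - 1*4098 = 448 - 4098 = -3650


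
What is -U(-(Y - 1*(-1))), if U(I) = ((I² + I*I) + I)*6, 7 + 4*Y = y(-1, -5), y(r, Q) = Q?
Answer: -60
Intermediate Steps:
Y = -3 (Y = -7/4 + (¼)*(-5) = -7/4 - 5/4 = -3)
U(I) = 6*I + 12*I² (U(I) = ((I² + I²) + I)*6 = (2*I² + I)*6 = (I + 2*I²)*6 = 6*I + 12*I²)
-U(-(Y - 1*(-1))) = -6*(-(-3 - 1*(-1)))*(1 + 2*(-(-3 - 1*(-1)))) = -6*(-(-3 + 1))*(1 + 2*(-(-3 + 1))) = -6*(-1*(-2))*(1 + 2*(-1*(-2))) = -6*2*(1 + 2*2) = -6*2*(1 + 4) = -6*2*5 = -1*60 = -60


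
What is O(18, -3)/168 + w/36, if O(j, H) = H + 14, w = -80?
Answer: -1087/504 ≈ -2.1567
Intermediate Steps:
O(j, H) = 14 + H
O(18, -3)/168 + w/36 = (14 - 3)/168 - 80/36 = 11*(1/168) - 80*1/36 = 11/168 - 20/9 = -1087/504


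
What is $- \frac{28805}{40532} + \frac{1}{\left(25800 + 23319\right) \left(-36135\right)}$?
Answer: $- \frac{51126428487857}{71940857414580} \approx -0.71067$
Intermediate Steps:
$- \frac{28805}{40532} + \frac{1}{\left(25800 + 23319\right) \left(-36135\right)} = \left(-28805\right) \frac{1}{40532} + \frac{1}{49119} \left(- \frac{1}{36135}\right) = - \frac{28805}{40532} + \frac{1}{49119} \left(- \frac{1}{36135}\right) = - \frac{28805}{40532} - \frac{1}{1774915065} = - \frac{51126428487857}{71940857414580}$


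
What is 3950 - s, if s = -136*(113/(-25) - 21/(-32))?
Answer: 342453/100 ≈ 3424.5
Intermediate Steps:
s = 52547/100 (s = -136*(113*(-1/25) - 21*(-1/32)) = -136*(-113/25 + 21/32) = -136*(-3091/800) = 52547/100 ≈ 525.47)
3950 - s = 3950 - 1*52547/100 = 3950 - 52547/100 = 342453/100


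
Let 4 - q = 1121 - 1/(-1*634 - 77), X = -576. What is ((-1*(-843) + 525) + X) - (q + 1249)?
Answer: 469261/711 ≈ 660.00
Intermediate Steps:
q = -794188/711 (q = 4 - (1121 - 1/(-1*634 - 77)) = 4 - (1121 - 1/(-634 - 77)) = 4 - (1121 - 1/(-711)) = 4 - (1121 - 1*(-1/711)) = 4 - (1121 + 1/711) = 4 - 1*797032/711 = 4 - 797032/711 = -794188/711 ≈ -1117.0)
((-1*(-843) + 525) + X) - (q + 1249) = ((-1*(-843) + 525) - 576) - (-794188/711 + 1249) = ((843 + 525) - 576) - 1*93851/711 = (1368 - 576) - 93851/711 = 792 - 93851/711 = 469261/711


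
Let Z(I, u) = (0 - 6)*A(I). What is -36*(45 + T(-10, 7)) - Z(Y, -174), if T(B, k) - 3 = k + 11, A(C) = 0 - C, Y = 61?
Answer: -2742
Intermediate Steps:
A(C) = -C
T(B, k) = 14 + k (T(B, k) = 3 + (k + 11) = 3 + (11 + k) = 14 + k)
Z(I, u) = 6*I (Z(I, u) = (0 - 6)*(-I) = -(-6)*I = 6*I)
-36*(45 + T(-10, 7)) - Z(Y, -174) = -36*(45 + (14 + 7)) - 6*61 = -36*(45 + 21) - 1*366 = -36*66 - 366 = -2376 - 366 = -2742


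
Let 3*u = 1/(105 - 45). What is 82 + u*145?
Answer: 2981/36 ≈ 82.806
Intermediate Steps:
u = 1/180 (u = 1/(3*(105 - 45)) = (1/3)/60 = (1/3)*(1/60) = 1/180 ≈ 0.0055556)
82 + u*145 = 82 + (1/180)*145 = 82 + 29/36 = 2981/36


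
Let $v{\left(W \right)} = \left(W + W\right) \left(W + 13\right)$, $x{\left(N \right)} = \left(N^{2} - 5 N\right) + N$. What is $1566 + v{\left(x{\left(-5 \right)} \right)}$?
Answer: $6786$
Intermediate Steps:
$x{\left(N \right)} = N^{2} - 4 N$
$v{\left(W \right)} = 2 W \left(13 + W\right)$
$1566 + v{\left(x{\left(-5 \right)} \right)} = 1566 + 2 \left(- 5 \left(-4 - 5\right)\right) \left(13 - 5 \left(-4 - 5\right)\right) = 1566 + 2 \left(\left(-5\right) \left(-9\right)\right) \left(13 - -45\right) = 1566 + 2 \cdot 45 \left(13 + 45\right) = 1566 + 2 \cdot 45 \cdot 58 = 1566 + 5220 = 6786$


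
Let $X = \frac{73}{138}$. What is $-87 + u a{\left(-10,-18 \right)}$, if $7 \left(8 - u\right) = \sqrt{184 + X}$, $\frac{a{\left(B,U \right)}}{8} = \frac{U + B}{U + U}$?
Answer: $- \frac{335}{9} - \frac{4 \sqrt{3514170}}{621} \approx -49.297$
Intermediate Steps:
$X = \frac{73}{138}$ ($X = 73 \cdot \frac{1}{138} = \frac{73}{138} \approx 0.52899$)
$a{\left(B,U \right)} = \frac{4 \left(B + U\right)}{U}$ ($a{\left(B,U \right)} = 8 \frac{U + B}{U + U} = 8 \frac{B + U}{2 U} = \frac{4 \left(B + U\right)}{U}$)
$u = 8 - \frac{\sqrt{3514170}}{966}$ ($u = 8 - \frac{\sqrt{184 + \frac{73}{138}}}{7} = 8 - \frac{\sqrt{\frac{25465}{138}}}{7} = 8 - \frac{\frac{1}{138} \sqrt{3514170}}{7} = 8 - \frac{\sqrt{3514170}}{966} \approx 6.0594$)
$-87 + u a{\left(-10,-18 \right)} = -87 + \left(8 - \frac{\sqrt{3514170}}{966}\right) \left(4 + 4 \left(-10\right) \frac{1}{-18}\right) = -87 + \left(8 - \frac{\sqrt{3514170}}{966}\right) \left(4 + 4 \left(-10\right) \left(- \frac{1}{18}\right)\right) = -87 + \left(8 - \frac{\sqrt{3514170}}{966}\right) \left(4 + \frac{20}{9}\right) = -87 + \left(8 - \frac{\sqrt{3514170}}{966}\right) \frac{56}{9} = -87 + \left(\frac{448}{9} - \frac{4 \sqrt{3514170}}{621}\right) = - \frac{335}{9} - \frac{4 \sqrt{3514170}}{621}$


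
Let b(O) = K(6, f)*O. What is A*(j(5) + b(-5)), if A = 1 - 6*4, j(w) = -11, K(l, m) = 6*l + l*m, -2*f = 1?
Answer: 4048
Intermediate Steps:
f = -1/2 (f = -1/2*1 = -1/2 ≈ -0.50000)
b(O) = 33*O (b(O) = (6*(6 - 1/2))*O = (6*(11/2))*O = 33*O)
A = -23 (A = 1 - 24 = -23)
A*(j(5) + b(-5)) = -23*(-11 + 33*(-5)) = -23*(-11 - 165) = -23*(-176) = 4048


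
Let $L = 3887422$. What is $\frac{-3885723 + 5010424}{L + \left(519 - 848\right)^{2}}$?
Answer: $\frac{1124701}{3995663} \approx 0.28148$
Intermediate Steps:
$\frac{-3885723 + 5010424}{L + \left(519 - 848\right)^{2}} = \frac{-3885723 + 5010424}{3887422 + \left(519 - 848\right)^{2}} = \frac{1124701}{3887422 + \left(-329\right)^{2}} = \frac{1124701}{3887422 + 108241} = \frac{1124701}{3995663}$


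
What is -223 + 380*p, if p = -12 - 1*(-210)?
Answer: 75017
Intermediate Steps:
p = 198 (p = -12 + 210 = 198)
-223 + 380*p = -223 + 380*198 = -223 + 75240 = 75017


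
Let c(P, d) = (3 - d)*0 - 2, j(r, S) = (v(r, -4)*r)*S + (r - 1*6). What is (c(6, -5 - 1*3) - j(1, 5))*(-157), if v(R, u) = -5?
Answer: -4396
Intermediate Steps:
j(r, S) = -6 + r - 5*S*r (j(r, S) = (-5*r)*S + (r - 1*6) = -5*S*r + (r - 6) = -5*S*r + (-6 + r) = -6 + r - 5*S*r)
c(P, d) = -2 (c(P, d) = 0 - 2 = -2)
(c(6, -5 - 1*3) - j(1, 5))*(-157) = (-2 - (-6 + 1 - 5*5*1))*(-157) = (-2 - (-6 + 1 - 25))*(-157) = (-2 - 1*(-30))*(-157) = (-2 + 30)*(-157) = 28*(-157) = -4396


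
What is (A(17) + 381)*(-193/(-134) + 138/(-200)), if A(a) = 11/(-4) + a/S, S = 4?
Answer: 769131/2680 ≈ 286.99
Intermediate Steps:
A(a) = -11/4 + a/4 (A(a) = 11/(-4) + a/4 = 11*(-1/4) + a*(1/4) = -11/4 + a/4)
(A(17) + 381)*(-193/(-134) + 138/(-200)) = ((-11/4 + (1/4)*17) + 381)*(-193/(-134) + 138/(-200)) = ((-11/4 + 17/4) + 381)*(-193*(-1/134) + 138*(-1/200)) = (3/2 + 381)*(193/134 - 69/100) = (765/2)*(5027/6700) = 769131/2680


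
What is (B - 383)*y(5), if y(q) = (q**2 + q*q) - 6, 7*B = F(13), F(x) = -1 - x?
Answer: -16940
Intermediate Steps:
B = -2 (B = (-1 - 1*13)/7 = (-1 - 13)/7 = (1/7)*(-14) = -2)
y(q) = -6 + 2*q**2 (y(q) = (q**2 + q**2) - 6 = 2*q**2 - 6 = -6 + 2*q**2)
(B - 383)*y(5) = (-2 - 383)*(-6 + 2*5**2) = -385*(-6 + 2*25) = -385*(-6 + 50) = -385*44 = -16940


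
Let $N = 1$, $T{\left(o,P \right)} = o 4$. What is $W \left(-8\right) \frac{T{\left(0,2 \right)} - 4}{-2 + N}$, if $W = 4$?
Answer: $-128$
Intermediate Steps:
$T{\left(o,P \right)} = 4 o$
$W \left(-8\right) \frac{T{\left(0,2 \right)} - 4}{-2 + N} = 4 \left(-8\right) \frac{4 \cdot 0 - 4}{-2 + 1} = - 32 \frac{0 - 4}{-1} = - 32 \left(\left(-4\right) \left(-1\right)\right) = \left(-32\right) 4 = -128$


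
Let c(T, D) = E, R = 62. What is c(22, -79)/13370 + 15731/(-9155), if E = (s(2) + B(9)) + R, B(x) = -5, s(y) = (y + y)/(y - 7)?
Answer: -209808959/122402350 ≈ -1.7141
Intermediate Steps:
s(y) = 2*y/(-7 + y) (s(y) = (2*y)/(-7 + y) = 2*y/(-7 + y))
E = 281/5 (E = (2*2/(-7 + 2) - 5) + 62 = (2*2/(-5) - 5) + 62 = (2*2*(-⅕) - 5) + 62 = (-⅘ - 5) + 62 = -29/5 + 62 = 281/5 ≈ 56.200)
c(T, D) = 281/5
c(22, -79)/13370 + 15731/(-9155) = (281/5)/13370 + 15731/(-9155) = (281/5)*(1/13370) + 15731*(-1/9155) = 281/66850 - 15731/9155 = -209808959/122402350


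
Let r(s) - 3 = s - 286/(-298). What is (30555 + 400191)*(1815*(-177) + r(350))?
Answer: -20595799084230/149 ≈ -1.3823e+11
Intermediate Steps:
r(s) = 590/149 + s (r(s) = 3 + (s - 286/(-298)) = 3 + (s - 286*(-1/298)) = 3 + (s + 143/149) = 3 + (143/149 + s) = 590/149 + s)
(30555 + 400191)*(1815*(-177) + r(350)) = (30555 + 400191)*(1815*(-177) + (590/149 + 350)) = 430746*(-321255 + 52740/149) = 430746*(-47814255/149) = -20595799084230/149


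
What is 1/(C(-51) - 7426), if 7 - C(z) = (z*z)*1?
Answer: -1/10020 ≈ -9.9800e-5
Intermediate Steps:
C(z) = 7 - z² (C(z) = 7 - z*z = 7 - z²)
1/(C(-51) - 7426) = 1/((7 - 1*(-51)²) - 7426) = 1/((7 - 1*2601) - 7426) = 1/((7 - 2601) - 7426) = 1/(-2594 - 7426) = 1/(-10020) = -1/10020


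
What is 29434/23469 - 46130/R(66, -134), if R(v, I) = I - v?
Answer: 108851177/469380 ≈ 231.90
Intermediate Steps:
29434/23469 - 46130/R(66, -134) = 29434/23469 - 46130/(-134 - 1*66) = 29434*(1/23469) - 46130/(-134 - 66) = 29434/23469 - 46130/(-200) = 29434/23469 - 46130*(-1/200) = 29434/23469 + 4613/20 = 108851177/469380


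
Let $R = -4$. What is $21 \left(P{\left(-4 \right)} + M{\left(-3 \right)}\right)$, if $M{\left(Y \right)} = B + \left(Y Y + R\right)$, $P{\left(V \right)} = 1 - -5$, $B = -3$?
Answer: $168$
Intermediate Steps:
$P{\left(V \right)} = 6$ ($P{\left(V \right)} = 1 + 5 = 6$)
$M{\left(Y \right)} = -7 + Y^{2}$ ($M{\left(Y \right)} = -3 + \left(Y Y - 4\right) = -3 + \left(Y^{2} - 4\right) = -3 + \left(-4 + Y^{2}\right) = -7 + Y^{2}$)
$21 \left(P{\left(-4 \right)} + M{\left(-3 \right)}\right) = 21 \left(6 - \left(7 - \left(-3\right)^{2}\right)\right) = 21 \left(6 + \left(-7 + 9\right)\right) = 21 \left(6 + 2\right) = 21 \cdot 8 = 168$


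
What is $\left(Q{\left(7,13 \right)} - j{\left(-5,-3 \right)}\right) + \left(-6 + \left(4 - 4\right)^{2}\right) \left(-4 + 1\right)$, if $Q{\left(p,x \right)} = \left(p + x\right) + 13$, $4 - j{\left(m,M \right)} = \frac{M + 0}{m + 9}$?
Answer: $\frac{185}{4} \approx 46.25$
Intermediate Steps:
$j{\left(m,M \right)} = 4 - \frac{M}{9 + m}$ ($j{\left(m,M \right)} = 4 - \frac{M + 0}{m + 9} = 4 - \frac{M}{9 + m}$)
$Q{\left(p,x \right)} = 13 + p + x$
$\left(Q{\left(7,13 \right)} - j{\left(-5,-3 \right)}\right) + \left(-6 + \left(4 - 4\right)^{2}\right) \left(-4 + 1\right) = \left(\left(13 + 7 + 13\right) - \frac{36 - -3 + 4 \left(-5\right)}{9 - 5}\right) + \left(-6 + \left(4 - 4\right)^{2}\right) \left(-4 + 1\right) = \left(33 - \frac{36 + 3 - 20}{4}\right) + \left(-6 + 0^{2}\right) \left(-3\right) = \left(33 - \frac{1}{4} \cdot 19\right) + \left(-6 + 0\right) \left(-3\right) = \left(33 - \frac{19}{4}\right) - -18 = \left(33 - \frac{19}{4}\right) + 18 = \frac{113}{4} + 18 = \frac{185}{4}$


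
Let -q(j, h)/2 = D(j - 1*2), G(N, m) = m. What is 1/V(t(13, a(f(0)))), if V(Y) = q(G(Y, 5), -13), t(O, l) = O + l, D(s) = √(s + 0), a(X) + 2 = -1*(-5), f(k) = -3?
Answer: -√3/6 ≈ -0.28868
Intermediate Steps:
a(X) = 3 (a(X) = -2 - 1*(-5) = -2 + 5 = 3)
D(s) = √s
q(j, h) = -2*√(-2 + j) (q(j, h) = -2*√(j - 1*2) = -2*√(j - 2) = -2*√(-2 + j))
V(Y) = -2*√3 (V(Y) = -2*√(-2 + 5) = -2*√3)
1/V(t(13, a(f(0)))) = 1/(-2*√3) = -√3/6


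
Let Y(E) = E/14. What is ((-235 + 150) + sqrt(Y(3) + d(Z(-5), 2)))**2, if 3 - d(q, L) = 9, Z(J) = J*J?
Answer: 101069/14 - 765*I*sqrt(14)/7 ≈ 7219.2 - 408.91*I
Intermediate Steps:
Z(J) = J**2
d(q, L) = -6 (d(q, L) = 3 - 1*9 = 3 - 9 = -6)
Y(E) = E/14 (Y(E) = E*(1/14) = E/14)
((-235 + 150) + sqrt(Y(3) + d(Z(-5), 2)))**2 = ((-235 + 150) + sqrt((1/14)*3 - 6))**2 = (-85 + sqrt(3/14 - 6))**2 = (-85 + sqrt(-81/14))**2 = (-85 + 9*I*sqrt(14)/14)**2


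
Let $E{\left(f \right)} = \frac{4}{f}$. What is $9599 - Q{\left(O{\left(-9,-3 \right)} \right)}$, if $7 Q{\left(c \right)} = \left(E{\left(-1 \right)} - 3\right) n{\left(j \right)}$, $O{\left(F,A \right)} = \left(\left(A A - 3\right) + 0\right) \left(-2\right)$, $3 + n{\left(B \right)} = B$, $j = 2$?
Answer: $9598$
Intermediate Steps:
$n{\left(B \right)} = -3 + B$
$O{\left(F,A \right)} = 6 - 2 A^{2}$ ($O{\left(F,A \right)} = \left(\left(A^{2} - 3\right) + 0\right) \left(-2\right) = \left(\left(-3 + A^{2}\right) + 0\right) \left(-2\right) = \left(-3 + A^{2}\right) \left(-2\right) = 6 - 2 A^{2}$)
$Q{\left(c \right)} = 1$ ($Q{\left(c \right)} = \frac{\left(\frac{4}{-1} - 3\right) \left(-3 + 2\right)}{7} = \frac{\left(4 \left(-1\right) - 3\right) \left(-1\right)}{7} = \frac{\left(-4 - 3\right) \left(-1\right)}{7} = \frac{\left(-7\right) \left(-1\right)}{7} = \frac{1}{7} \cdot 7 = 1$)
$9599 - Q{\left(O{\left(-9,-3 \right)} \right)} = 9599 - 1 = 9598$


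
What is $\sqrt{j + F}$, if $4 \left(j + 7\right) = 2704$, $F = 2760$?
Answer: $3 \sqrt{381} \approx 58.558$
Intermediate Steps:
$j = 669$ ($j = -7 + \frac{1}{4} \cdot 2704 = -7 + 676 = 669$)
$\sqrt{j + F} = \sqrt{669 + 2760} = \sqrt{3429} = 3 \sqrt{381}$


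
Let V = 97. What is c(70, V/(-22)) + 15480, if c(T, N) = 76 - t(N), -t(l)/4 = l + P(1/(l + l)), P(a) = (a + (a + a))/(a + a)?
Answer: 170988/11 ≈ 15544.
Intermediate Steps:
P(a) = 3/2 (P(a) = (a + 2*a)/((2*a)) = (3*a)*(1/(2*a)) = 3/2)
t(l) = -6 - 4*l (t(l) = -4*(l + 3/2) = -4*(3/2 + l) = -6 - 4*l)
c(T, N) = 82 + 4*N (c(T, N) = 76 - (-6 - 4*N) = 76 + (6 + 4*N) = 82 + 4*N)
c(70, V/(-22)) + 15480 = (82 + 4*(97/(-22))) + 15480 = (82 + 4*(97*(-1/22))) + 15480 = (82 + 4*(-97/22)) + 15480 = (82 - 194/11) + 15480 = 708/11 + 15480 = 170988/11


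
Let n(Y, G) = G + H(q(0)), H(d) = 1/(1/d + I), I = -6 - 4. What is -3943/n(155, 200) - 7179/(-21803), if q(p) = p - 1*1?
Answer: -929874898/47944797 ≈ -19.395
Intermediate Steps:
q(p) = -1 + p (q(p) = p - 1 = -1 + p)
I = -10
H(d) = 1/(-10 + 1/d) (H(d) = 1/(1/d - 10) = 1/(-10 + 1/d))
n(Y, G) = -1/11 + G (n(Y, G) = G - (-1 + 0)/(-1 + 10*(-1 + 0)) = G - 1*(-1)/(-1 + 10*(-1)) = G - 1*(-1)/(-1 - 10) = G - 1*(-1)/(-11) = G - 1*(-1)*(-1/11) = G - 1/11 = -1/11 + G)
-3943/n(155, 200) - 7179/(-21803) = -3943/(-1/11 + 200) - 7179/(-21803) = -3943/2199/11 - 7179*(-1/21803) = -3943*11/2199 + 7179/21803 = -43373/2199 + 7179/21803 = -929874898/47944797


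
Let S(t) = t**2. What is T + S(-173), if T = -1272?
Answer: 28657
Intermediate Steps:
T + S(-173) = -1272 + (-173)**2 = -1272 + 29929 = 28657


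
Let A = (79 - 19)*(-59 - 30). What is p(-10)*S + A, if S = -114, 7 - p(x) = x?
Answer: -7278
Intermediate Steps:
p(x) = 7 - x
A = -5340 (A = 60*(-89) = -5340)
p(-10)*S + A = (7 - 1*(-10))*(-114) - 5340 = (7 + 10)*(-114) - 5340 = 17*(-114) - 5340 = -1938 - 5340 = -7278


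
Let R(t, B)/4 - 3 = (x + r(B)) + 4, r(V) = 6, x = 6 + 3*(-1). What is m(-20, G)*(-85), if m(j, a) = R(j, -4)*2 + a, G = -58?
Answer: -5950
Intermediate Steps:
x = 3 (x = 6 - 3 = 3)
R(t, B) = 64 (R(t, B) = 12 + 4*((3 + 6) + 4) = 12 + 4*(9 + 4) = 12 + 4*13 = 12 + 52 = 64)
m(j, a) = 128 + a (m(j, a) = 64*2 + a = 128 + a)
m(-20, G)*(-85) = (128 - 58)*(-85) = 70*(-85) = -5950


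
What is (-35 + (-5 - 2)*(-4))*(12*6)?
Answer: -504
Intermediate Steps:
(-35 + (-5 - 2)*(-4))*(12*6) = (-35 - 7*(-4))*72 = (-35 + 28)*72 = -7*72 = -504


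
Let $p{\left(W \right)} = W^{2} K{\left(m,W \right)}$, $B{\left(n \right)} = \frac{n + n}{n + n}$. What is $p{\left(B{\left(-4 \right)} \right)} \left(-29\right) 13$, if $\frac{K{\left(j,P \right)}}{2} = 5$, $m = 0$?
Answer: $-3770$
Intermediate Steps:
$K{\left(j,P \right)} = 10$ ($K{\left(j,P \right)} = 2 \cdot 5 = 10$)
$B{\left(n \right)} = 1$ ($B{\left(n \right)} = \frac{2 n}{2 n} = 2 n \frac{1}{2 n} = 1$)
$p{\left(W \right)} = 10 W^{2}$ ($p{\left(W \right)} = W^{2} \cdot 10 = 10 W^{2}$)
$p{\left(B{\left(-4 \right)} \right)} \left(-29\right) 13 = 10 \cdot 1^{2} \left(-29\right) 13 = 10 \cdot 1 \left(-29\right) 13 = 10 \left(-29\right) 13 = \left(-290\right) 13 = -3770$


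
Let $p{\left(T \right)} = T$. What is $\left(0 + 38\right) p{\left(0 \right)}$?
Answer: $0$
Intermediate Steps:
$\left(0 + 38\right) p{\left(0 \right)} = \left(0 + 38\right) 0 = 38 \cdot 0 = 0$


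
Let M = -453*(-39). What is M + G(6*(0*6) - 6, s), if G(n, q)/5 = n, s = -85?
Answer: 17637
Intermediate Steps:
M = 17667
G(n, q) = 5*n
M + G(6*(0*6) - 6, s) = 17667 + 5*(6*(0*6) - 6) = 17667 + 5*(6*0 - 6) = 17667 + 5*(0 - 6) = 17667 + 5*(-6) = 17667 - 30 = 17637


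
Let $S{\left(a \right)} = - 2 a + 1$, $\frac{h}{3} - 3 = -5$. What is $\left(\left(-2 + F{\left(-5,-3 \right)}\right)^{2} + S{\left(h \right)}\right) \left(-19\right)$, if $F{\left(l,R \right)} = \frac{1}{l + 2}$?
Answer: $- \frac{3154}{9} \approx -350.44$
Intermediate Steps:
$F{\left(l,R \right)} = \frac{1}{2 + l}$
$h = -6$ ($h = 9 + 3 \left(-5\right) = 9 - 15 = -6$)
$S{\left(a \right)} = 1 - 2 a$
$\left(\left(-2 + F{\left(-5,-3 \right)}\right)^{2} + S{\left(h \right)}\right) \left(-19\right) = \left(\left(-2 + \frac{1}{2 - 5}\right)^{2} + \left(1 - -12\right)\right) \left(-19\right) = \left(\left(-2 + \frac{1}{-3}\right)^{2} + \left(1 + 12\right)\right) \left(-19\right) = \left(\left(-2 - \frac{1}{3}\right)^{2} + 13\right) \left(-19\right) = \left(\left(- \frac{7}{3}\right)^{2} + 13\right) \left(-19\right) = \left(\frac{49}{9} + 13\right) \left(-19\right) = \frac{166}{9} \left(-19\right) = - \frac{3154}{9}$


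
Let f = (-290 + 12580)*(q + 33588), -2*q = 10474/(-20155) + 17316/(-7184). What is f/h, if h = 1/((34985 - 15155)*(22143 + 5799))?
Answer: 413994252061269020542815/1809919 ≈ 2.2874e+17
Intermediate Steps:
q = 106062299/72396760 (q = -(10474/(-20155) + 17316/(-7184))/2 = -(10474*(-1/20155) + 17316*(-1/7184))/2 = -(-10474/20155 - 4329/1796)/2 = -½*(-106062299/36198380) = 106062299/72396760 ≈ 1.4650)
h = 1/554089860 (h = 1/(19830*27942) = 1/554089860 ≈ 1.8048e-9)
f = 2988643409292991/7239676 (f = (-290 + 12580)*(106062299/72396760 + 33588) = 12290*(2431768437179/72396760) = 2988643409292991/7239676 ≈ 4.1281e+8)
f/h = 2988643409292991/(7239676*(1/554089860)) = (2988643409292991/7239676)*554089860 = 413994252061269020542815/1809919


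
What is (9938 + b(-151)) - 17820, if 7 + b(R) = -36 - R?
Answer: -7774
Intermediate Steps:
b(R) = -43 - R (b(R) = -7 + (-36 - R) = -43 - R)
(9938 + b(-151)) - 17820 = (9938 + (-43 - 1*(-151))) - 17820 = (9938 + (-43 + 151)) - 17820 = (9938 + 108) - 17820 = 10046 - 17820 = -7774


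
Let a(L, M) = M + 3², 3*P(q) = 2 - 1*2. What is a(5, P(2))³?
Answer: 729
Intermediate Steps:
P(q) = 0 (P(q) = (2 - 1*2)/3 = (2 - 2)/3 = (⅓)*0 = 0)
a(L, M) = 9 + M (a(L, M) = M + 9 = 9 + M)
a(5, P(2))³ = (9 + 0)³ = 9³ = 729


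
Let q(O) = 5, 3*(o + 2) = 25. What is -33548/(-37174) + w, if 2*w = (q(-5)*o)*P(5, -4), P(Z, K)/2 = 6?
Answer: 3548304/18587 ≈ 190.90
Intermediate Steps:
P(Z, K) = 12 (P(Z, K) = 2*6 = 12)
o = 19/3 (o = -2 + (1/3)*25 = -2 + 25/3 = 19/3 ≈ 6.3333)
w = 190 (w = ((5*(19/3))*12)/2 = ((95/3)*12)/2 = (1/2)*380 = 190)
-33548/(-37174) + w = -33548/(-37174) + 190 = -33548*(-1/37174) + 190 = 16774/18587 + 190 = 3548304/18587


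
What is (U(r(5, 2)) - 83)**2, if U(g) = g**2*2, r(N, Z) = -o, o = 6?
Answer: 121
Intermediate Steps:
r(N, Z) = -6 (r(N, Z) = -1*6 = -6)
U(g) = 2*g**2
(U(r(5, 2)) - 83)**2 = (2*(-6)**2 - 83)**2 = (2*36 - 83)**2 = (72 - 83)**2 = (-11)**2 = 121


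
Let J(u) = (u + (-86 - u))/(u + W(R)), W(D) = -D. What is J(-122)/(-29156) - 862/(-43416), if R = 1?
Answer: 128648345/6487414092 ≈ 0.019830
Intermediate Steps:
J(u) = -86/(-1 + u) (J(u) = (u + (-86 - u))/(u - 1*1) = -86/(u - 1) = -86/(-1 + u))
J(-122)/(-29156) - 862/(-43416) = -86/(-1 - 122)/(-29156) - 862/(-43416) = -86/(-123)*(-1/29156) - 862*(-1/43416) = -86*(-1/123)*(-1/29156) + 431/21708 = (86/123)*(-1/29156) + 431/21708 = -43/1793094 + 431/21708 = 128648345/6487414092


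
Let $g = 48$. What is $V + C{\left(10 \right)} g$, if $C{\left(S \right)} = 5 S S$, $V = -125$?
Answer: $23875$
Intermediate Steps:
$C{\left(S \right)} = 5 S^{2}$
$V + C{\left(10 \right)} g = -125 + 5 \cdot 10^{2} \cdot 48 = -125 + 5 \cdot 100 \cdot 48 = -125 + 500 \cdot 48 = -125 + 24000 = 23875$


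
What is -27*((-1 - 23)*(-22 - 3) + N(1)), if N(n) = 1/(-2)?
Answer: -32373/2 ≈ -16187.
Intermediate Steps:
N(n) = -1/2
-27*((-1 - 23)*(-22 - 3) + N(1)) = -27*((-1 - 23)*(-22 - 3) - 1/2) = -27*(-24*(-25) - 1/2) = -27*(600 - 1/2) = -27*1199/2 = -32373/2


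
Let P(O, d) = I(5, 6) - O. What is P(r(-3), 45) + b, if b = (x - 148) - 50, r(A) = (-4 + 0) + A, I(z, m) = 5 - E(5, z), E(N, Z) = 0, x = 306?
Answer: 120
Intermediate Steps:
I(z, m) = 5 (I(z, m) = 5 - 1*0 = 5 + 0 = 5)
r(A) = -4 + A
P(O, d) = 5 - O
b = 108 (b = (306 - 148) - 50 = 158 - 50 = 108)
P(r(-3), 45) + b = (5 - (-4 - 3)) + 108 = (5 - 1*(-7)) + 108 = (5 + 7) + 108 = 12 + 108 = 120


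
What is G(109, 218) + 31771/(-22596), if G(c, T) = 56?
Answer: 1233605/22596 ≈ 54.594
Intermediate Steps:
G(109, 218) + 31771/(-22596) = 56 + 31771/(-22596) = 56 + 31771*(-1/22596) = 56 - 31771/22596 = 1233605/22596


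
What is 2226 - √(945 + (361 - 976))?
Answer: 2226 - √330 ≈ 2207.8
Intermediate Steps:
2226 - √(945 + (361 - 976)) = 2226 - √(945 - 615) = 2226 - √330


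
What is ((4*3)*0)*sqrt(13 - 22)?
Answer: 0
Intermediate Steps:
((4*3)*0)*sqrt(13 - 22) = (12*0)*sqrt(-9) = 0*(3*I) = 0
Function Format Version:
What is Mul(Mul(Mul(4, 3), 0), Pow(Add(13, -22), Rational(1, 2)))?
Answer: 0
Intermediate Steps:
Mul(Mul(Mul(4, 3), 0), Pow(Add(13, -22), Rational(1, 2))) = Mul(Mul(12, 0), Pow(-9, Rational(1, 2))) = Mul(0, Mul(3, I)) = 0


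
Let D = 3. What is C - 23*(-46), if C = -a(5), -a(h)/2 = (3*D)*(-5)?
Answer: 968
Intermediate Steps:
a(h) = 90 (a(h) = -2*3*3*(-5) = -18*(-5) = -2*(-45) = 90)
C = -90 (C = -1*90 = -90)
C - 23*(-46) = -90 - 23*(-46) = -90 + 1058 = 968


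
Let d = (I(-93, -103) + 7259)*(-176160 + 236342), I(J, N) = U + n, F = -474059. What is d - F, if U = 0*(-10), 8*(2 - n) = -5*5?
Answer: 1750574519/4 ≈ 4.3764e+8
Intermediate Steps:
n = 41/8 (n = 2 - (-5)*5/8 = 2 - 1/8*(-25) = 2 + 25/8 = 41/8 ≈ 5.1250)
U = 0
I(J, N) = 41/8 (I(J, N) = 0 + 41/8 = 41/8)
d = 1748678283/4 (d = (41/8 + 7259)*(-176160 + 236342) = (58113/8)*60182 = 1748678283/4 ≈ 4.3717e+8)
d - F = 1748678283/4 - 1*(-474059) = 1748678283/4 + 474059 = 1750574519/4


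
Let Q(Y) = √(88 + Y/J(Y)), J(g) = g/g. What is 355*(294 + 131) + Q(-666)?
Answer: 150875 + 17*I*√2 ≈ 1.5088e+5 + 24.042*I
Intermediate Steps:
J(g) = 1
Q(Y) = √(88 + Y) (Q(Y) = √(88 + Y/1) = √(88 + Y*1) = √(88 + Y))
355*(294 + 131) + Q(-666) = 355*(294 + 131) + √(88 - 666) = 355*425 + √(-578) = 150875 + 17*I*√2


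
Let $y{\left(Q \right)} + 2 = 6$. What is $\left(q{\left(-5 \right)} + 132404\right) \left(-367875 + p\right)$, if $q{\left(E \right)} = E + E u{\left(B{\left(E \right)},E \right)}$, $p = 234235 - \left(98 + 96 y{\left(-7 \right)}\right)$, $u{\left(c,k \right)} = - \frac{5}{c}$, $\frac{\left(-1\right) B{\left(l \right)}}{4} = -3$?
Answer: $- \frac{106547388593}{6} \approx -1.7758 \cdot 10^{10}$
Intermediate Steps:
$y{\left(Q \right)} = 4$ ($y{\left(Q \right)} = -2 + 6 = 4$)
$B{\left(l \right)} = 12$ ($B{\left(l \right)} = \left(-4\right) \left(-3\right) = 12$)
$p = 233753$ ($p = 234235 - 482 = 233753$)
$q{\left(E \right)} = \frac{7 E}{12}$ ($q{\left(E \right)} = E + E \left(- \frac{5}{12}\right) = E - \frac{5 E}{12} = \frac{7 E}{12}$)
$\left(q{\left(-5 \right)} + 132404\right) \left(-367875 + p\right) = \left(\frac{7}{12} \left(-5\right) + 132404\right) \left(-367875 + 233753\right) = \left(- \frac{35}{12} + 132404\right) \left(-134122\right) = \frac{1588813}{12} \left(-134122\right) = - \frac{106547388593}{6}$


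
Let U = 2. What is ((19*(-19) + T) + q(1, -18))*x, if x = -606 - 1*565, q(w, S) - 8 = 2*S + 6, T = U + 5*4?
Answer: 422731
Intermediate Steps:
T = 22 (T = 2 + 5*4 = 2 + 20 = 22)
q(w, S) = 14 + 2*S (q(w, S) = 8 + (2*S + 6) = 8 + (6 + 2*S) = 14 + 2*S)
x = -1171 (x = -606 - 565 = -1171)
((19*(-19) + T) + q(1, -18))*x = ((19*(-19) + 22) + (14 + 2*(-18)))*(-1171) = ((-361 + 22) + (14 - 36))*(-1171) = (-339 - 22)*(-1171) = -361*(-1171) = 422731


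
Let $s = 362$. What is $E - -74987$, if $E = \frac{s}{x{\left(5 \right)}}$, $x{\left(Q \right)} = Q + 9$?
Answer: $\frac{525090}{7} \approx 75013.0$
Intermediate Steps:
$x{\left(Q \right)} = 9 + Q$
$E = \frac{181}{7}$ ($E = \frac{362}{9 + 5} = \frac{362}{14} = 362 \cdot \frac{1}{14} = \frac{181}{7} \approx 25.857$)
$E - -74987 = \frac{181}{7} - -74987 = \frac{181}{7} + 74987 = \frac{525090}{7}$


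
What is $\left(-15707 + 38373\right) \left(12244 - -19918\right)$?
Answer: $728983892$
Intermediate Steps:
$\left(-15707 + 38373\right) \left(12244 - -19918\right) = 22666 \left(12244 + \left(-2219 + 22137\right)\right) = 22666 \left(12244 + 19918\right) = 22666 \cdot 32162 = 728983892$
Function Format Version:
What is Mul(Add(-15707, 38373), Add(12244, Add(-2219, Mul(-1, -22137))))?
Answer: 728983892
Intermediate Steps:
Mul(Add(-15707, 38373), Add(12244, Add(-2219, Mul(-1, -22137)))) = Mul(22666, Add(12244, Add(-2219, 22137))) = Mul(22666, Add(12244, 19918)) = Mul(22666, 32162) = 728983892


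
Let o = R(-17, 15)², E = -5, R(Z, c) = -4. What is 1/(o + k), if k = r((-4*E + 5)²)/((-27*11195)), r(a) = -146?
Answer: 302265/4836386 ≈ 0.062498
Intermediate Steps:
o = 16 (o = (-4)² = 16)
k = 146/302265 (k = -146/((-27*11195)) = -146/(-302265) = -146*(-1/302265) = 146/302265 ≈ 0.00048302)
1/(o + k) = 1/(16 + 146/302265) = 1/(4836386/302265) = 302265/4836386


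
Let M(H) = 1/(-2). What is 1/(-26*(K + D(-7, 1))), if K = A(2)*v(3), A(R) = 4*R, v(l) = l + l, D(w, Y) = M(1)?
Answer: -1/1235 ≈ -0.00080972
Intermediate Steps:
M(H) = -1/2
D(w, Y) = -1/2
v(l) = 2*l
K = 48 (K = (4*2)*(2*3) = 8*6 = 48)
1/(-26*(K + D(-7, 1))) = 1/(-26*(48 - 1/2)) = 1/(-26*95/2) = 1/(-1235) = -1/1235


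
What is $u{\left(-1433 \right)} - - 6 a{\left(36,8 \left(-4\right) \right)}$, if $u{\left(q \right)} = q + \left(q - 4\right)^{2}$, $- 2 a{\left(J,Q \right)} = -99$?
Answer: $2063833$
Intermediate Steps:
$a{\left(J,Q \right)} = \frac{99}{2}$ ($a{\left(J,Q \right)} = \left(- \frac{1}{2}\right) \left(-99\right) = \frac{99}{2}$)
$u{\left(q \right)} = q + \left(-4 + q\right)^{2}$
$u{\left(-1433 \right)} - - 6 a{\left(36,8 \left(-4\right) \right)} = \left(-1433 + \left(-4 - 1433\right)^{2}\right) - \left(-6\right) \frac{99}{2} = \left(-1433 + \left(-1437\right)^{2}\right) - -297 = \left(-1433 + 2064969\right) + 297 = 2063536 + 297 = 2063833$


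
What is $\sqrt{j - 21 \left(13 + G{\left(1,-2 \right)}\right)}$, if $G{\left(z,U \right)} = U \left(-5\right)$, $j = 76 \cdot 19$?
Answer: $31$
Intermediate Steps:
$j = 1444$
$G{\left(z,U \right)} = - 5 U$
$\sqrt{j - 21 \left(13 + G{\left(1,-2 \right)}\right)} = \sqrt{1444 - 21 \left(13 - -10\right)} = \sqrt{1444 - 21 \left(13 + 10\right)} = \sqrt{1444 - 483} = \sqrt{961} = 31$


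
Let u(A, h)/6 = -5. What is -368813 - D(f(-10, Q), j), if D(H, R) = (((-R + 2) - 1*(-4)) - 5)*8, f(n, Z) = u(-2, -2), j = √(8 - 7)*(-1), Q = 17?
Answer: -368829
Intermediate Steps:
j = -1 (j = √1*(-1) = 1*(-1) = -1)
u(A, h) = -30 (u(A, h) = 6*(-5) = -30)
f(n, Z) = -30
D(H, R) = 8 - 8*R (D(H, R) = (((2 - R) + 4) - 5)*8 = ((6 - R) - 5)*8 = (1 - R)*8 = 8 - 8*R)
-368813 - D(f(-10, Q), j) = -368813 - (8 - 8*(-1)) = -368813 - (8 + 8) = -368813 - 1*16 = -368813 - 16 = -368829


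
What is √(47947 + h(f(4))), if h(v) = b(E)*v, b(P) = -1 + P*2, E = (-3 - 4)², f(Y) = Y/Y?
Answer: 2*√12011 ≈ 219.19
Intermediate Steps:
f(Y) = 1
E = 49 (E = (-7)² = 49)
b(P) = -1 + 2*P
h(v) = 97*v (h(v) = (-1 + 2*49)*v = (-1 + 98)*v = 97*v)
√(47947 + h(f(4))) = √(47947 + 97*1) = √(47947 + 97) = √48044 = 2*√12011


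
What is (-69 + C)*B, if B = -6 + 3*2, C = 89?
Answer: 0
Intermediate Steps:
B = 0 (B = -6 + 6 = 0)
(-69 + C)*B = (-69 + 89)*0 = 20*0 = 0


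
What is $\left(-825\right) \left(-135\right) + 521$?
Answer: $111896$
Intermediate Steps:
$\left(-825\right) \left(-135\right) + 521 = 111375 + 521 = 111896$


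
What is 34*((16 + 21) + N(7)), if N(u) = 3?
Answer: 1360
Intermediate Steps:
34*((16 + 21) + N(7)) = 34*((16 + 21) + 3) = 34*(37 + 3) = 34*40 = 1360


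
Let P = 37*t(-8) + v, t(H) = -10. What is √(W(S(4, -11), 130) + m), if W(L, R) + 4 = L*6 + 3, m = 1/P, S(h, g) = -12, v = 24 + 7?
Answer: 2*I*√2097393/339 ≈ 8.5442*I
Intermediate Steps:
v = 31
P = -339 (P = 37*(-10) + 31 = -370 + 31 = -339)
m = -1/339 (m = 1/(-339) = -1/339 ≈ -0.0029499)
W(L, R) = -1 + 6*L (W(L, R) = -4 + (L*6 + 3) = -4 + (6*L + 3) = -4 + (3 + 6*L) = -1 + 6*L)
√(W(S(4, -11), 130) + m) = √((-1 + 6*(-12)) - 1/339) = √((-1 - 72) - 1/339) = √(-73 - 1/339) = √(-24748/339) = 2*I*√2097393/339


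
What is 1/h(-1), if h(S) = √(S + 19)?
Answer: √2/6 ≈ 0.23570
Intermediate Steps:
h(S) = √(19 + S)
1/h(-1) = 1/(√(19 - 1)) = 1/(√18) = 1/(3*√2) = √2/6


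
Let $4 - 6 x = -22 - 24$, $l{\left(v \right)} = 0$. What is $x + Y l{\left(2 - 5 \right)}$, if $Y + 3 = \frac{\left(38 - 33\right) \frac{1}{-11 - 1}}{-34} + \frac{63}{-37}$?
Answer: $\frac{25}{3} \approx 8.3333$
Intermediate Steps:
$x = \frac{25}{3}$ ($x = \frac{2}{3} - \frac{-22 - 24}{6} = \frac{2}{3} - - \frac{23}{3} = \frac{2}{3} + \frac{23}{3} = \frac{25}{3} \approx 8.3333$)
$Y = - \frac{70807}{15096}$ ($Y = -3 + \left(\frac{\left(38 - 33\right) \frac{1}{-11 - 1}}{-34} + \frac{63}{-37}\right) = -3 + \left(\frac{5}{-12} \left(- \frac{1}{34}\right) + 63 \left(- \frac{1}{37}\right)\right) = -3 - \left(\frac{63}{37} - 5 \left(- \frac{1}{12}\right) \left(- \frac{1}{34}\right)\right) = -3 - \frac{25519}{15096} = - \frac{70807}{15096} \approx -4.6904$)
$x + Y l{\left(2 - 5 \right)} = \frac{25}{3} - 0 = \frac{25}{3} + 0 = \frac{25}{3}$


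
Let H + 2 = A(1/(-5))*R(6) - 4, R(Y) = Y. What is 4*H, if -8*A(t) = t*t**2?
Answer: -2997/125 ≈ -23.976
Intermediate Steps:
A(t) = -t**3/8 (A(t) = -t*t**2/8 = -t**3/8)
H = -2997/500 (H = -2 + (-(1/(-5))**3/8*6 - 4) = -2 + (-(-1/5)**3/8*6 - 4) = -2 + (-1/8*(-1/125)*6 - 4) = -2 + ((1/1000)*6 - 4) = -2 + (3/500 - 4) = -2 - 1997/500 = -2997/500 ≈ -5.9940)
4*H = 4*(-2997/500) = -2997/125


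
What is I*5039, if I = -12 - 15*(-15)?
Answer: 1073307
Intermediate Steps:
I = 213 (I = -12 + 225 = 213)
I*5039 = 213*5039 = 1073307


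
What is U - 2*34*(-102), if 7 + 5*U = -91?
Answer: 34582/5 ≈ 6916.4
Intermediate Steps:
U = -98/5 (U = -7/5 + (⅕)*(-91) = -7/5 - 91/5 = -98/5 ≈ -19.600)
U - 2*34*(-102) = -98/5 - 2*34*(-102) = -98/5 - 68*(-102) = -98/5 + 6936 = 34582/5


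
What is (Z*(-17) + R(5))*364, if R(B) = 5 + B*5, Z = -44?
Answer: 283192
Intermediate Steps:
R(B) = 5 + 5*B
(Z*(-17) + R(5))*364 = (-44*(-17) + (5 + 5*5))*364 = (748 + (5 + 25))*364 = (748 + 30)*364 = 778*364 = 283192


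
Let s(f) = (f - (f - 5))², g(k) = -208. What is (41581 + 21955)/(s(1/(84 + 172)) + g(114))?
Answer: -63536/183 ≈ -347.19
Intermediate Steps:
s(f) = 25 (s(f) = (f - (-5 + f))² = (f + (5 - f))² = 5² = 25)
(41581 + 21955)/(s(1/(84 + 172)) + g(114)) = (41581 + 21955)/(25 - 208) = 63536/(-183) = 63536*(-1/183) = -63536/183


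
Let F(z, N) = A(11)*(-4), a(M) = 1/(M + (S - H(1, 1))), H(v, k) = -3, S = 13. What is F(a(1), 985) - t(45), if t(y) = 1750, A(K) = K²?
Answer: -2234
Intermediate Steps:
a(M) = 1/(16 + M) (a(M) = 1/(M + (13 - 1*(-3))) = 1/(M + (13 + 3)) = 1/(M + 16) = 1/(16 + M))
F(z, N) = -484 (F(z, N) = 11²*(-4) = 121*(-4) = -484)
F(a(1), 985) - t(45) = -484 - 1*1750 = -484 - 1750 = -2234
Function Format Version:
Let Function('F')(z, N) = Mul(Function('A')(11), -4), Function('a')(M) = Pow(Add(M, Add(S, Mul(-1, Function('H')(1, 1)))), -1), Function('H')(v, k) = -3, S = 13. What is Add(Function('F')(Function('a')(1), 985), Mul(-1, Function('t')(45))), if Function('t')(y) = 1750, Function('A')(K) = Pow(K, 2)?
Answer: -2234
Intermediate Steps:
Function('a')(M) = Pow(Add(16, M), -1) (Function('a')(M) = Pow(Add(M, Add(13, Mul(-1, -3))), -1) = Pow(Add(M, Add(13, 3)), -1) = Pow(Add(M, 16), -1) = Pow(Add(16, M), -1))
Function('F')(z, N) = -484 (Function('F')(z, N) = Mul(Pow(11, 2), -4) = Mul(121, -4) = -484)
Add(Function('F')(Function('a')(1), 985), Mul(-1, Function('t')(45))) = Add(-484, Mul(-1, 1750)) = Add(-484, -1750) = -2234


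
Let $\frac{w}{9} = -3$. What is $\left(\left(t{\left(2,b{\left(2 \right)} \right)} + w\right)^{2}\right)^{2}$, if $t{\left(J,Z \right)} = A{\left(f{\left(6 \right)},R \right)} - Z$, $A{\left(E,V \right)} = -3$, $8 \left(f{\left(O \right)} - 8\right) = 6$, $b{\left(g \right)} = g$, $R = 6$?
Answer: $1048576$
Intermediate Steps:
$w = -27$ ($w = 9 \left(-3\right) = -27$)
$f{\left(O \right)} = \frac{35}{4}$ ($f{\left(O \right)} = 8 + \frac{1}{8} \cdot 6 = 8 + \frac{3}{4} = \frac{35}{4}$)
$t{\left(J,Z \right)} = -3 - Z$
$\left(\left(t{\left(2,b{\left(2 \right)} \right)} + w\right)^{2}\right)^{2} = \left(\left(\left(-3 - 2\right) - 27\right)^{2}\right)^{2} = \left(\left(-5 - 27\right)^{2}\right)^{2} = \left(\left(-32\right)^{2}\right)^{2} = 1024^{2} = 1048576$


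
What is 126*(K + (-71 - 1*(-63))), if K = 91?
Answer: 10458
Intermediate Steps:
126*(K + (-71 - 1*(-63))) = 126*(91 + (-71 - 1*(-63))) = 126*(91 + (-71 + 63)) = 126*(91 - 8) = 126*83 = 10458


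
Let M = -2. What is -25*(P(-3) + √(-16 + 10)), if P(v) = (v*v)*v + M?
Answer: 725 - 25*I*√6 ≈ 725.0 - 61.237*I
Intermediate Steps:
P(v) = -2 + v³ (P(v) = (v*v)*v - 2 = v²*v - 2 = v³ - 2 = -2 + v³)
-25*(P(-3) + √(-16 + 10)) = -25*((-2 + (-3)³) + √(-16 + 10)) = -25*((-2 - 27) + √(-6)) = -25*(-29 + I*√6) = 725 - 25*I*√6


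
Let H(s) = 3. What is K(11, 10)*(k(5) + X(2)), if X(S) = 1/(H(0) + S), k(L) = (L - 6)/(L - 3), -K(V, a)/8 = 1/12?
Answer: ⅕ ≈ 0.20000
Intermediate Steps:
K(V, a) = -⅔ (K(V, a) = -8/12 = -8*1/12 = -⅔)
k(L) = (-6 + L)/(-3 + L)
X(S) = 1/(3 + S)
K(11, 10)*(k(5) + X(2)) = -2*((-6 + 5)/(-3 + 5) + 1/(3 + 2))/3 = -2*(-1/2 + 1/5)/3 = -2*((½)*(-1) + ⅕)/3 = -2*(-½ + ⅕)/3 = -⅔*(-3/10) = ⅕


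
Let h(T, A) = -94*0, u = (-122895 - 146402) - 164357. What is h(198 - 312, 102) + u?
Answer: -433654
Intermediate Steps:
u = -433654 (u = -269297 - 164357 = -433654)
h(T, A) = 0
h(198 - 312, 102) + u = 0 - 433654 = -433654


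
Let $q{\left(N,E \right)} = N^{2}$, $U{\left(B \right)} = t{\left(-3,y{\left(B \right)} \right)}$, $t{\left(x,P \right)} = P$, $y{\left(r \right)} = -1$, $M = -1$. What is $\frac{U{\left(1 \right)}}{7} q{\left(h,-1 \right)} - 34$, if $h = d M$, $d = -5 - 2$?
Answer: $-41$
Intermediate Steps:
$d = -7$
$U{\left(B \right)} = -1$
$h = 7$ ($h = \left(-7\right) \left(-1\right) = 7$)
$\frac{U{\left(1 \right)}}{7} q{\left(h,-1 \right)} - 34 = - \frac{1}{7} \cdot 7^{2} - 34 = \left(-1\right) \frac{1}{7} \cdot 49 - 34 = \left(- \frac{1}{7}\right) 49 - 34 = -7 - 34 = -41$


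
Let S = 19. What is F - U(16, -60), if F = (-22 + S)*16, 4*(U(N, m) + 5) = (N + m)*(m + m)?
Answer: -1363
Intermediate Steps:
U(N, m) = -5 + m*(N + m)/2 (U(N, m) = -5 + ((N + m)*(m + m))/4 = -5 + ((N + m)*(2*m))/4 = -5 + (2*m*(N + m))/4 = -5 + m*(N + m)/2)
F = -48 (F = (-22 + 19)*16 = -3*16 = -48)
F - U(16, -60) = -48 - (-5 + (1/2)*(-60)**2 + (1/2)*16*(-60)) = -48 - (-5 + (1/2)*3600 - 480) = -48 - (-5 + 1800 - 480) = -48 - 1*1315 = -48 - 1315 = -1363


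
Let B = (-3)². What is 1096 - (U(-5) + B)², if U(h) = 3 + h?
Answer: 1047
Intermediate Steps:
B = 9
1096 - (U(-5) + B)² = 1096 - ((3 - 5) + 9)² = 1096 - (-2 + 9)² = 1096 - 1*7² = 1096 - 1*49 = 1096 - 49 = 1047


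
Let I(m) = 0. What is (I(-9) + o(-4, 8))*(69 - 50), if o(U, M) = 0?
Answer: 0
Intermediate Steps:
(I(-9) + o(-4, 8))*(69 - 50) = (0 + 0)*(69 - 50) = 0*19 = 0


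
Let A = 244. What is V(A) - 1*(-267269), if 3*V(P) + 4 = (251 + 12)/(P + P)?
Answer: 130426709/488 ≈ 2.6727e+5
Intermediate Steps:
V(P) = -4/3 + 263/(6*P) (V(P) = -4/3 + ((251 + 12)/(P + P))/3 = -4/3 + (263/((2*P)))/3 = -4/3 + (263*(1/(2*P)))/3 = -4/3 + (263/(2*P))/3 = -4/3 + 263/(6*P))
V(A) - 1*(-267269) = (1/6)*(263 - 8*244)/244 - 1*(-267269) = (1/6)*(1/244)*(263 - 1952) + 267269 = (1/6)*(1/244)*(-1689) + 267269 = -563/488 + 267269 = 130426709/488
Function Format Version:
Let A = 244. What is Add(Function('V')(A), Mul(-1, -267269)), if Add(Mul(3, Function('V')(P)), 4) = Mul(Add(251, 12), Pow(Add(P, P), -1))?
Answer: Rational(130426709, 488) ≈ 2.6727e+5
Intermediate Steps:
Function('V')(P) = Add(Rational(-4, 3), Mul(Rational(263, 6), Pow(P, -1))) (Function('V')(P) = Add(Rational(-4, 3), Mul(Rational(1, 3), Mul(Add(251, 12), Pow(Add(P, P), -1)))) = Add(Rational(-4, 3), Mul(Rational(1, 3), Mul(263, Pow(Mul(2, P), -1)))) = Add(Rational(-4, 3), Mul(Rational(1, 3), Mul(263, Mul(Rational(1, 2), Pow(P, -1))))) = Add(Rational(-4, 3), Mul(Rational(1, 3), Mul(Rational(263, 2), Pow(P, -1)))) = Add(Rational(-4, 3), Mul(Rational(263, 6), Pow(P, -1))))
Add(Function('V')(A), Mul(-1, -267269)) = Add(Mul(Rational(1, 6), Pow(244, -1), Add(263, Mul(-8, 244))), Mul(-1, -267269)) = Add(Mul(Rational(1, 6), Rational(1, 244), Add(263, -1952)), 267269) = Add(Mul(Rational(1, 6), Rational(1, 244), -1689), 267269) = Add(Rational(-563, 488), 267269) = Rational(130426709, 488)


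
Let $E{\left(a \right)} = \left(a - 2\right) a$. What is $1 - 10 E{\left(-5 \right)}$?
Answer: $-349$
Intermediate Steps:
$E{\left(a \right)} = a \left(-2 + a\right)$ ($E{\left(a \right)} = \left(-2 + a\right) a = a \left(-2 + a\right)$)
$1 - 10 E{\left(-5 \right)} = 1 - 10 \left(- 5 \left(-2 - 5\right)\right) = 1 - 10 \left(\left(-5\right) \left(-7\right)\right) = 1 - 350 = -349$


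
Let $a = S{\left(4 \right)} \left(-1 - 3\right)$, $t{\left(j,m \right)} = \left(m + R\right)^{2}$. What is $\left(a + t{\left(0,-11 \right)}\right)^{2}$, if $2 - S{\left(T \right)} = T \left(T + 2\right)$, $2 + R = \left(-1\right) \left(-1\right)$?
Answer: $53824$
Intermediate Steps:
$R = -1$ ($R = -2 - -1 = -2 + 1 = -1$)
$S{\left(T \right)} = 2 - T \left(2 + T\right)$ ($S{\left(T \right)} = 2 - T \left(T + 2\right) = 2 - T \left(2 + T\right)$)
$t{\left(j,m \right)} = \left(-1 + m\right)^{2}$ ($t{\left(j,m \right)} = \left(m - 1\right)^{2} = \left(-1 + m\right)^{2}$)
$a = 88$ ($a = \left(2 - 4^{2} - 8\right) \left(-1 - 3\right) = \left(2 - 16 - 8\right) \left(-4\right) = \left(-22\right) \left(-4\right) = 88$)
$\left(a + t{\left(0,-11 \right)}\right)^{2} = \left(88 + \left(-1 - 11\right)^{2}\right)^{2} = \left(88 + \left(-12\right)^{2}\right)^{2} = \left(88 + 144\right)^{2} = 232^{2} = 53824$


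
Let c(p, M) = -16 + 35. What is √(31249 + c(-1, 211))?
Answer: 2*√7817 ≈ 176.83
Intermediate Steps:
c(p, M) = 19
√(31249 + c(-1, 211)) = √(31249 + 19) = √31268 = 2*√7817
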